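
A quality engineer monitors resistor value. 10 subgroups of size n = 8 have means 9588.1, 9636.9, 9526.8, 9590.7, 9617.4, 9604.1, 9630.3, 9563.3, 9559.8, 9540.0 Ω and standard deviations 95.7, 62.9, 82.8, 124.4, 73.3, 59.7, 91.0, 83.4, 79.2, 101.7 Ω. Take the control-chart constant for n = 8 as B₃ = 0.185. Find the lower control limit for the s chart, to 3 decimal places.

15.801

s̄ = (95.7 + 62.9 + 82.8 + 124.4 + 73.3 + 59.7 + 91.0 + 83.4 + 79.2 + 101.7) / 10 = 85.4100
LCL_s = B₃·s̄ = 0.185 × 85.4100 = 15.8008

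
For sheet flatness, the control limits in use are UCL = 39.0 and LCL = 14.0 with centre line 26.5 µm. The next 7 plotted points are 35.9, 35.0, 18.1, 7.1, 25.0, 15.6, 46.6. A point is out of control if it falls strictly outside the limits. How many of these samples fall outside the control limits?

2

Compare each point to [14.0, 39.0]: sample 4 = 7.1 < LCL; sample 7 = 46.6 > UCL.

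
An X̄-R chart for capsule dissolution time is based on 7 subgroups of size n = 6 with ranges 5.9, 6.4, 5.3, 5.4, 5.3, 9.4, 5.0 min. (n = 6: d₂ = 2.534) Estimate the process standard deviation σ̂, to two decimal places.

2.41

R̄ = (5.9 + 6.4 + 5.3 + 5.4 + 5.3 + 9.4 + 5.0) / 7 = 6.1000
σ̂ = R̄ / d₂ = 6.1000 / 2.534 = 2.4073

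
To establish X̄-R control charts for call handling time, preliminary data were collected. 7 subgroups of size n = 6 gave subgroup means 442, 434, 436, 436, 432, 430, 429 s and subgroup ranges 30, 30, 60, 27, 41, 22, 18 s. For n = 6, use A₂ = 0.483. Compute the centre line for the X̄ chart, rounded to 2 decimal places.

434.14

X̄̄ = (442 + 434 + 436 + 436 + 432 + 430 + 429) / 7 = 3039.0000 / 7 = 434.1429
CL = X̄̄ = 434.1429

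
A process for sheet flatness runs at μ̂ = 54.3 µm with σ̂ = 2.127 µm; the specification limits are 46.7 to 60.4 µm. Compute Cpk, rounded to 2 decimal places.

Cpu = (USL − μ̂) / (3σ̂) = (60.4 − 54.3) / (3 × 2.127) = 0.9560; Cpl = (μ̂ − LSL) / (3σ̂) = (54.3 − 46.7) / (3 × 2.127) = 1.1910; Cpk = min(Cpu, Cpl) = 0.9560

0.96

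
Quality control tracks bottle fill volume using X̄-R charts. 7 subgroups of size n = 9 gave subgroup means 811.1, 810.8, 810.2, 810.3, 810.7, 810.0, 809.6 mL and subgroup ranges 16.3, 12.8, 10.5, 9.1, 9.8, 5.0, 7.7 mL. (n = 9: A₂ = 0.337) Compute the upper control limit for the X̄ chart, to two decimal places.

X̄̄ = (811.1 + 810.8 + 810.2 + 810.3 + 810.7 + 810.0 + 809.6) / 7 = 5672.7000 / 7 = 810.3857
R̄ = (16.3 + 12.8 + 10.5 + 9.1 + 9.8 + 5.0 + 7.7) / 7 = 71.2000 / 7 = 10.1714
UCL = X̄̄ + A₂·R̄ = 810.3857 + 0.337 × 10.1714 = 813.8135

813.81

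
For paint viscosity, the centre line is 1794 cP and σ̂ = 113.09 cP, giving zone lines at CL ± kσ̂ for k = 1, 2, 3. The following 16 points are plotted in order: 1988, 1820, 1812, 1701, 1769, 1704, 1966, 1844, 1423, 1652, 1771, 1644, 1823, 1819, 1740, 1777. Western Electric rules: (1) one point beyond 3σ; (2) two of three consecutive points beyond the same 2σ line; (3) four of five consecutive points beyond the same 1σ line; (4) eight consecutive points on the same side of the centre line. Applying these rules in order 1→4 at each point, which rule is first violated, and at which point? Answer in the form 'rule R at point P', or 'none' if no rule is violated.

Zone of each point (C = within 1σ̂, B = 1σ̂–2σ̂, A = 2σ̂–3σ̂, * = beyond 3σ̂; sign = side of CL): 1:+B, 2:+C, 3:+C, 4:-C, 5:-C, 6:-C, 7:+B, 8:+C, 9:-*, 10:-B, 11:-C, 12:-B, 13:+C, 14:+C, 15:-C, 16:-C
Rule 1 (one point beyond the 3σ limits) is satisfied at point 9.

rule 1 at point 9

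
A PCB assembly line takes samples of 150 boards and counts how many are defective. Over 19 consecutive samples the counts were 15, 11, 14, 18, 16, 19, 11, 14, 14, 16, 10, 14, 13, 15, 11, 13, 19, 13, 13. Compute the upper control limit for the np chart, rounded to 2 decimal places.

24.90

p̄ = Σdᵢ / (k·n) = 269 / (19 × 150) = 0.09439
UCL = np̄ + 3·√(np̄(1−p̄)) = 14.1579 + 3 × √(14.1579×0.90561) = 14.1579 + 3 × 3.5807 = 24.9001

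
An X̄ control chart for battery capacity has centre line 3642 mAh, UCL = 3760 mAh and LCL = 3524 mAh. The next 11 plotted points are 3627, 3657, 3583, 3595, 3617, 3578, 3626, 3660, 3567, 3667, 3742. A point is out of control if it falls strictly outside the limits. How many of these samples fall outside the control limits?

All 11 points lie within [3524, 3760].

0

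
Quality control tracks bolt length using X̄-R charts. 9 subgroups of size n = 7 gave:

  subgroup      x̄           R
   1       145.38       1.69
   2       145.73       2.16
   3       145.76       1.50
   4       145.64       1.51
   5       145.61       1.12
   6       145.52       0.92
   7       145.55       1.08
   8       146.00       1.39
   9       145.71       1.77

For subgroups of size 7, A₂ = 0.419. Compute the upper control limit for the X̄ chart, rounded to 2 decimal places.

146.27

X̄̄ = (145.38 + 145.73 + 145.76 + 145.64 + 145.61 + 145.52 + 145.55 + 146.00 + 145.71) / 9 = 1310.9000 / 9 = 145.6556
R̄ = (1.69 + 2.16 + 1.50 + 1.51 + 1.12 + 0.92 + 1.08 + 1.39 + 1.77) / 9 = 13.1400 / 9 = 1.4600
UCL = X̄̄ + A₂·R̄ = 145.6556 + 0.419 × 1.4600 = 146.2673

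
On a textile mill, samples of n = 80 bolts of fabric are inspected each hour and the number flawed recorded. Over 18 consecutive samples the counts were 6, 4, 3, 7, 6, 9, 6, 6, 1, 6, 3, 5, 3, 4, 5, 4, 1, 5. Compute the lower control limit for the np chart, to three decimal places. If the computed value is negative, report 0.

p̄ = Σdᵢ / (k·n) = 84 / (18 × 80) = 0.05833
LCL = np̄ − 3·√(np̄(1−p̄)) = 4.6667 − 3 × 2.0963 = -1.6222 → 0 (negative, so LCL = 0)

0.000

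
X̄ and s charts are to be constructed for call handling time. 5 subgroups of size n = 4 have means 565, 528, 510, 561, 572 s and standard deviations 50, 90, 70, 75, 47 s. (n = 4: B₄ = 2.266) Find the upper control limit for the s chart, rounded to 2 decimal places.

s̄ = (50 + 90 + 70 + 75 + 47) / 5 = 66.4000
UCL_s = B₄·s̄ = 2.266 × 66.4000 = 150.4624

150.46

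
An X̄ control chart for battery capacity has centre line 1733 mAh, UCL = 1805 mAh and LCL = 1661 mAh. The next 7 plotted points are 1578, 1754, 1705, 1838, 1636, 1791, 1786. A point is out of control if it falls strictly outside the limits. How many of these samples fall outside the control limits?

3

Compare each point to [1661, 1805]: sample 1 = 1578 < LCL; sample 4 = 1838 > UCL; sample 5 = 1636 < LCL.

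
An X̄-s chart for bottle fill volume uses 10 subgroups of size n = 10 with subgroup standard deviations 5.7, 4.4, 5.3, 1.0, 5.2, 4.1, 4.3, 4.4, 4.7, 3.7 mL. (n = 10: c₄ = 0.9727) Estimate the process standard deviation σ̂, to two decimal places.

s̄ = (5.7 + 4.4 + 5.3 + 1.0 + 5.2 + 4.1 + 4.3 + 4.4 + 4.7 + 3.7) / 10 = 4.2800
σ̂ = s̄ / c₄ = 4.2800 / 0.9727 = 4.4001

4.40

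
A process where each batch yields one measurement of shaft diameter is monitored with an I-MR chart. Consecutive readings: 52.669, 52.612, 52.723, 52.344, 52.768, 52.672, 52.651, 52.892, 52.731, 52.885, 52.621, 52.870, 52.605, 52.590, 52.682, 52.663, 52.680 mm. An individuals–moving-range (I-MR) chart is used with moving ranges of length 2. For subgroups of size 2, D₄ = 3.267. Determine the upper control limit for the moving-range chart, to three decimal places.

0.524

Moving ranges: 0.057, 0.111, 0.379, 0.424, 0.096, 0.021, 0.241, 0.161, 0.154, 0.264, 0.249, 0.265, 0.015, 0.092, 0.019, 0.017; M̄R̄ = 2.5650 / 16 = 0.1603
UCL_MR = D₄·M̄R̄ = 3.267 × 0.1603 = 0.5237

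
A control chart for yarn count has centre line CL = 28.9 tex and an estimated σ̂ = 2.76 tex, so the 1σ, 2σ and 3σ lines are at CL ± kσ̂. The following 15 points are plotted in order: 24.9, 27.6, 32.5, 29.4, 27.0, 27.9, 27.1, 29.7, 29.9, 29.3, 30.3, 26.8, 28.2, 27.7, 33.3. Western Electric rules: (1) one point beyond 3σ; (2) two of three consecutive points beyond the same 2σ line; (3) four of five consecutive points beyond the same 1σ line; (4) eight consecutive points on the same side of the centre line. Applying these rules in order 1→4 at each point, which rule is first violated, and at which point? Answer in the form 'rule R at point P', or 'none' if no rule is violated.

none

Zone of each point (C = within 1σ̂, B = 1σ̂–2σ̂, A = 2σ̂–3σ̂, * = beyond 3σ̂; sign = side of CL): 1:-B, 2:-C, 3:+B, 4:+C, 5:-C, 6:-C, 7:-C, 8:+C, 9:+C, 10:+C, 11:+C, 12:-C, 13:-C, 14:-C, 15:+B
No rule fires across all 15 points.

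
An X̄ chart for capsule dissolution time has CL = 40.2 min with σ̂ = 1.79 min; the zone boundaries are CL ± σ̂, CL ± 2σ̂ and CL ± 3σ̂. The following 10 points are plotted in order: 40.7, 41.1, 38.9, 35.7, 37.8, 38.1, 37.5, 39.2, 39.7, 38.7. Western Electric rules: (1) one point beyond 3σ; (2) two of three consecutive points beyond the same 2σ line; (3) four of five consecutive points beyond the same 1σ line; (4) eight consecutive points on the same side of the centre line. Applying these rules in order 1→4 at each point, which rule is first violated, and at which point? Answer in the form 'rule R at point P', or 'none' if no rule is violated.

Zone of each point (C = within 1σ̂, B = 1σ̂–2σ̂, A = 2σ̂–3σ̂, * = beyond 3σ̂; sign = side of CL): 1:+C, 2:+C, 3:-C, 4:-A, 5:-B, 6:-B, 7:-B, 8:-C, 9:-C, 10:-C
Rule 3 (four of five consecutive points beyond the same 1σ limit) is satisfied at point 7.

rule 3 at point 7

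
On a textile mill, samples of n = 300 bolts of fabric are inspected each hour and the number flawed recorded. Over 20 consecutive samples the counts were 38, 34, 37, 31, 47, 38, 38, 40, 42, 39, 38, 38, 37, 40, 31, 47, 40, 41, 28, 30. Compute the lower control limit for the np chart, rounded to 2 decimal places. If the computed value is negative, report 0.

p̄ = Σdᵢ / (k·n) = 754 / (20 × 300) = 0.12567
LCL = np̄ − 3·√(np̄(1−p̄)) = 37.7000 − 3 × 5.7413 = 20.4761

20.48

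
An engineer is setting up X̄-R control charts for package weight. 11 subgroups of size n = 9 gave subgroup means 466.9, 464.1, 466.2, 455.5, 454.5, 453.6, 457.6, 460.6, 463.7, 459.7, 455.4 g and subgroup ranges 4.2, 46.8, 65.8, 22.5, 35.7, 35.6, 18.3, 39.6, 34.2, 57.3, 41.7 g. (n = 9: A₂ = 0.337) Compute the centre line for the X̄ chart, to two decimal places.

X̄̄ = (466.9 + 464.1 + 466.2 + 455.5 + 454.5 + 453.6 + 457.6 + 460.6 + 463.7 + 459.7 + 455.4) / 11 = 5057.8000 / 11 = 459.8000
CL = X̄̄ = 459.8000

459.80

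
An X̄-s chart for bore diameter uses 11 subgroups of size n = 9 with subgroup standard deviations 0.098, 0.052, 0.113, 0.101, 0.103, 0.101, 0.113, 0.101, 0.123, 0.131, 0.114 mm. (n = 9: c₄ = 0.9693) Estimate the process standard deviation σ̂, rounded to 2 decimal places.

0.11

s̄ = (0.098 + 0.052 + 0.113 + 0.101 + 0.103 + 0.101 + 0.113 + 0.101 + 0.123 + 0.131 + 0.114) / 11 = 0.1045
σ̂ = s̄ / c₄ = 0.1045 / 0.9693 = 0.1079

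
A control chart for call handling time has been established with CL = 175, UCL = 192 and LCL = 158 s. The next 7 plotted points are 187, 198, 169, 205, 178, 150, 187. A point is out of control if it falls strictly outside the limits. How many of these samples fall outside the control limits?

Compare each point to [158, 192]: sample 2 = 198 > UCL; sample 4 = 205 > UCL; sample 6 = 150 < LCL.

3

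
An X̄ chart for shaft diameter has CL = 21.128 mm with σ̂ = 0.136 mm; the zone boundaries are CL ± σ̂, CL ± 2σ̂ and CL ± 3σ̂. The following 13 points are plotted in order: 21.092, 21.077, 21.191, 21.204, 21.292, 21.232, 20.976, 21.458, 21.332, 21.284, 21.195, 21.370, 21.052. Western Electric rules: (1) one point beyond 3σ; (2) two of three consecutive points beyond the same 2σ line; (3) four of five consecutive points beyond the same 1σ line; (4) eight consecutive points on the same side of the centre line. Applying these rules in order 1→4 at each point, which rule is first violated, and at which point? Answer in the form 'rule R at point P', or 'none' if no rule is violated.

rule 3 at point 12

Zone of each point (C = within 1σ̂, B = 1σ̂–2σ̂, A = 2σ̂–3σ̂, * = beyond 3σ̂; sign = side of CL): 1:-C, 2:-C, 3:+C, 4:+C, 5:+B, 6:+C, 7:-B, 8:+A, 9:+B, 10:+B, 11:+C, 12:+B, 13:-C
Rule 3 (four of five consecutive points beyond the same 1σ limit) is satisfied at point 12.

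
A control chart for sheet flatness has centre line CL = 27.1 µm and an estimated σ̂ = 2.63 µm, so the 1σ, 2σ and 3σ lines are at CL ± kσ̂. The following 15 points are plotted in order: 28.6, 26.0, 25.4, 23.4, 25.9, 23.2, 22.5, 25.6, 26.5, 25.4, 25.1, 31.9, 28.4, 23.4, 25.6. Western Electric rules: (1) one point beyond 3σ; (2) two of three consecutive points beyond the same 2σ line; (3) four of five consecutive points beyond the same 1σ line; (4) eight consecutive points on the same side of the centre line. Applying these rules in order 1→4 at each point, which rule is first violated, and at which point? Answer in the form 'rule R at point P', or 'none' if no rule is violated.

Zone of each point (C = within 1σ̂, B = 1σ̂–2σ̂, A = 2σ̂–3σ̂, * = beyond 3σ̂; sign = side of CL): 1:+C, 2:-C, 3:-C, 4:-B, 5:-C, 6:-B, 7:-B, 8:-C, 9:-C, 10:-C, 11:-C, 12:+B, 13:+C, 14:-B, 15:-C
Rule 4 (eight consecutive points on the same side of the centre line) is satisfied at point 9.

rule 4 at point 9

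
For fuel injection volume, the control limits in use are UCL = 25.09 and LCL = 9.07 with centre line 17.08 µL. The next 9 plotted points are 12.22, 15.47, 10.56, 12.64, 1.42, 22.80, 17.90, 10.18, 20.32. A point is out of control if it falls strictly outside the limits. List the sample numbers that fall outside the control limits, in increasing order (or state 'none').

Compare each point to [9.07, 25.09]: sample 5 = 1.42 < LCL.

5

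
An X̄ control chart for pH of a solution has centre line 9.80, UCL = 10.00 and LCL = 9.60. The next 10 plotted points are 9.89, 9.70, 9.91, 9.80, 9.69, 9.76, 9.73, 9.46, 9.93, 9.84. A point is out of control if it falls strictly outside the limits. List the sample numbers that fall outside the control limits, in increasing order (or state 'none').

8

Compare each point to [9.60, 10.00]: sample 8 = 9.46 < LCL.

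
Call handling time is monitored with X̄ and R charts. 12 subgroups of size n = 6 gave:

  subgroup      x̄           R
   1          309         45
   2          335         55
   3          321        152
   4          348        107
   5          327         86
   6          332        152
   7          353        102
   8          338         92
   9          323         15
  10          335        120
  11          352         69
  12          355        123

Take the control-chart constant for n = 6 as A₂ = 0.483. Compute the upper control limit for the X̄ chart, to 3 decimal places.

X̄̄ = (309 + 335 + 321 + 348 + 327 + 332 + 353 + 338 + 323 + 335 + 352 + 355) / 12 = 4028.0000 / 12 = 335.6667
R̄ = (45 + 55 + 152 + 107 + 86 + 152 + 102 + 92 + 15 + 120 + 69 + 123) / 12 = 1118.0000 / 12 = 93.1667
UCL = X̄̄ + A₂·R̄ = 335.6667 + 0.483 × 93.1667 = 380.6662

380.666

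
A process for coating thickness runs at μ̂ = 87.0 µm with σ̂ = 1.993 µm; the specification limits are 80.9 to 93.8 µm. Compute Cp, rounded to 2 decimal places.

Cp = (USL − LSL) / (6σ̂) = (93.8 − 80.9) / (6 × 1.993) = 12.9000 / 11.9580 = 1.0788

1.08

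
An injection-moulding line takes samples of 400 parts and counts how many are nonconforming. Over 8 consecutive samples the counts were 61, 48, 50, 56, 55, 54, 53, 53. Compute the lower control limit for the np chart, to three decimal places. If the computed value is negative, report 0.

33.287

p̄ = Σdᵢ / (k·n) = 430 / (8 × 400) = 0.13437
LCL = np̄ − 3·√(np̄(1−p̄)) = 53.7500 − 3 × 6.8211 = 33.2867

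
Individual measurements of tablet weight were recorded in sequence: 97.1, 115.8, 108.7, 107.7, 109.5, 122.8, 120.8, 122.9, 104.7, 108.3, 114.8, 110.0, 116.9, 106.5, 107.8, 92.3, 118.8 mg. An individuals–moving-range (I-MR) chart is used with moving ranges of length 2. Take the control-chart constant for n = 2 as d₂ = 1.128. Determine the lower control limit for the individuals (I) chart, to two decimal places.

87.68

X̄ = (97.1 + 115.8 + 108.7 + 107.7 + 109.5 + 122.8 + 120.8 + 122.9 + 104.7 + 108.3 + 114.8 + 110.0 + 116.9 + 106.5 + 107.8 + 92.3 + 118.8) / 17 = 110.9059
Moving ranges: 18.7, 7.1, 1.0, 1.8, 13.3, 2.0, 2.1, 18.2, 3.6, 6.5, 4.8, 6.9, 10.4, 1.3, 15.5, 26.5; M̄R̄ = 139.7000 / 16 = 8.7312
LCL = X̄ − 3·M̄R̄/d₂ = 110.9059 − 3 × 8.7312 / 1.128 = 87.6845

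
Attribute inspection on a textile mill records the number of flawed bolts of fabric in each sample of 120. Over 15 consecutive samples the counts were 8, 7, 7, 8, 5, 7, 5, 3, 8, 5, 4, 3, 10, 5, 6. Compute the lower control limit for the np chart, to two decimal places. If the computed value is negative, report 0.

0.00

p̄ = Σdᵢ / (k·n) = 91 / (15 × 120) = 0.05056
LCL = np̄ − 3·√(np̄(1−p̄)) = 6.0667 − 3 × 2.4000 = -1.1333 → 0 (negative, so LCL = 0)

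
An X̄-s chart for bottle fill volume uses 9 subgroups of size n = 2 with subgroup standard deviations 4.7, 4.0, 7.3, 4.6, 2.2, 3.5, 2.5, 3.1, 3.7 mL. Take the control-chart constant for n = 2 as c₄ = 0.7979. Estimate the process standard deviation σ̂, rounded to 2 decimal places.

s̄ = (4.7 + 4.0 + 7.3 + 4.6 + 2.2 + 3.5 + 2.5 + 3.1 + 3.7) / 9 = 3.9556
σ̂ = s̄ / c₄ = 3.9556 / 0.7979 = 4.9575

4.96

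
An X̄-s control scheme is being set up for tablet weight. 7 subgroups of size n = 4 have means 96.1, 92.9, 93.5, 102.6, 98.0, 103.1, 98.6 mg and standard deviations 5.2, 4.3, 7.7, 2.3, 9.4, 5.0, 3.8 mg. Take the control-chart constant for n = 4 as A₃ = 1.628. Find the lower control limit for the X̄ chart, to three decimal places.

89.061

X̄̄ = (96.1 + 92.9 + 93.5 + 102.6 + 98.0 + 103.1 + 98.6) / 7 = 97.8286
s̄ = (5.2 + 4.3 + 7.7 + 2.3 + 9.4 + 5.0 + 3.8) / 7 = 5.3857
LCL = X̄̄ − A₃·s̄ = 97.8286 − 1.628 × 5.3857 = 89.0606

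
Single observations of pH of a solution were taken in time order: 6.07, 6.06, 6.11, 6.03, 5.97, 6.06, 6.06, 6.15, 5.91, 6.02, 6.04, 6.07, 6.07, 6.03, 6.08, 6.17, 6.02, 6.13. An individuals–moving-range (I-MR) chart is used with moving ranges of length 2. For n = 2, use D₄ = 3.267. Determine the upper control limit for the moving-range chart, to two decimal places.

0.23

Moving ranges: 0.01, 0.05, 0.08, 0.06, 0.09, 0.00, 0.09, 0.24, 0.11, 0.02, 0.03, 0.00, 0.04, 0.05, 0.09, 0.15, 0.11; M̄R̄ = 1.2200 / 17 = 0.0718
UCL_MR = D₄·M̄R̄ = 3.267 × 0.0718 = 0.2345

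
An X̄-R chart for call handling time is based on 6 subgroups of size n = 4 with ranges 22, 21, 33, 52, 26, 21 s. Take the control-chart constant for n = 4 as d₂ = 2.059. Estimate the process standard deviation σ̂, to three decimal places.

R̄ = (22 + 21 + 33 + 52 + 26 + 21) / 6 = 29.1667
σ̂ = R̄ / d₂ = 29.1667 / 2.059 = 14.1655

14.165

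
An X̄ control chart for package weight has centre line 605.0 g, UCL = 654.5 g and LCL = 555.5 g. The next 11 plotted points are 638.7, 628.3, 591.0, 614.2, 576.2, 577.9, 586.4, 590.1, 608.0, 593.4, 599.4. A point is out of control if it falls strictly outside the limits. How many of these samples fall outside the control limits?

0

All 11 points lie within [555.5, 654.5].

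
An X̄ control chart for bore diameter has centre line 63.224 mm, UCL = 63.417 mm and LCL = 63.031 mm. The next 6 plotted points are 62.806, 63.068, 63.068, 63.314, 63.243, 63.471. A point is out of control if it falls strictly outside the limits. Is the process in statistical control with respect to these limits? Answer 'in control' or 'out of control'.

Compare each point to [63.031, 63.417]: sample 1 = 62.806 < LCL; sample 6 = 63.471 > UCL.

out of control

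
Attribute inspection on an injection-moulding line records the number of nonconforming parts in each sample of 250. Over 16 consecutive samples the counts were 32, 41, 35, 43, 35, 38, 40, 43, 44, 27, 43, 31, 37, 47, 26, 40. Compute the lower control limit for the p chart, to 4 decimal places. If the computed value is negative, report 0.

p̄ = Σdᵢ / (k·n) = 602 / (16 × 250) = 0.15050
LCL = p̄ − 3·√(p̄(1−p̄)/n) = 0.15050 − 3 × 0.02261 = 0.08266

0.0827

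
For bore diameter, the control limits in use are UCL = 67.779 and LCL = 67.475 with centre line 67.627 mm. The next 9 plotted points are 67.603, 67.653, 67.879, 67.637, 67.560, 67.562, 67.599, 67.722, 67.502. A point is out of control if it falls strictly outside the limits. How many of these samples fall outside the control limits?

1

Compare each point to [67.475, 67.779]: sample 3 = 67.879 > UCL.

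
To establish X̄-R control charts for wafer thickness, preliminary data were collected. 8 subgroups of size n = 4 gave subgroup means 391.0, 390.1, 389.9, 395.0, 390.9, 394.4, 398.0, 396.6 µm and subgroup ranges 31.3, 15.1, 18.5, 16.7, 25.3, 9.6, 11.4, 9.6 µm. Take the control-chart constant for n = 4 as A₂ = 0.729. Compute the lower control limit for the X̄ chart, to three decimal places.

X̄̄ = (391.0 + 390.1 + 389.9 + 395.0 + 390.9 + 394.4 + 398.0 + 396.6) / 8 = 3145.9000 / 8 = 393.2375
R̄ = (31.3 + 15.1 + 18.5 + 16.7 + 25.3 + 9.6 + 11.4 + 9.6) / 8 = 137.5000 / 8 = 17.1875
LCL = X̄̄ − A₂·R̄ = 393.2375 − 0.729 × 17.1875 = 380.7078

380.708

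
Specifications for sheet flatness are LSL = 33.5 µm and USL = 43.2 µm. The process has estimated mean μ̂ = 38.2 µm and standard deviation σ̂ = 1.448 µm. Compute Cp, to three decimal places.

Cp = (USL − LSL) / (6σ̂) = (43.2 − 33.5) / (6 × 1.448) = 9.7000 / 8.6880 = 1.1165

1.116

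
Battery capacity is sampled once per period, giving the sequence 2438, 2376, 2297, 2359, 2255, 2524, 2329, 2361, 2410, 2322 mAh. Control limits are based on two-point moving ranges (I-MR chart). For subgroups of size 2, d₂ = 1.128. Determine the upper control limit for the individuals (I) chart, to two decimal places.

2644.88

X̄ = (2438 + 2376 + 2297 + 2359 + 2255 + 2524 + 2329 + 2361 + 2410 + 2322) / 10 = 2367.1000
Moving ranges: 62, 79, 62, 104, 269, 195, 32, 49, 88; M̄R̄ = 940.0000 / 9 = 104.4444
UCL = X̄ + 3·M̄R̄/d₂ = 2367.1000 + 3 × 104.4444 / 1.128 = 2644.8778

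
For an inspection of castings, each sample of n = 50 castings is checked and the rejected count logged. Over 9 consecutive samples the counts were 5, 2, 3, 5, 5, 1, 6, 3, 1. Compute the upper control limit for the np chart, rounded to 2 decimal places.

p̄ = Σdᵢ / (k·n) = 31 / (9 × 50) = 0.06889
UCL = np̄ + 3·√(np̄(1−p̄)) = 3.4444 + 3 × √(3.4444×0.93111) = 3.4444 + 3 × 1.7909 = 8.8170

8.82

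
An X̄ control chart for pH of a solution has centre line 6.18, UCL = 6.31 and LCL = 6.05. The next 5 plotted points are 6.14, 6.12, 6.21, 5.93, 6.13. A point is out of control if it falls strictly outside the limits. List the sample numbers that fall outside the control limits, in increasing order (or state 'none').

4

Compare each point to [6.05, 6.31]: sample 4 = 5.93 < LCL.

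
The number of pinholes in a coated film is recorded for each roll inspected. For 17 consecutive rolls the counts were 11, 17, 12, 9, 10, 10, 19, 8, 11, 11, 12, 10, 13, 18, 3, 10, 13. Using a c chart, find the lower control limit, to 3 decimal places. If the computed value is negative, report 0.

c̄ = (11 + 17 + 12 + 9 + 10 + 10 + 19 + 8 + 11 + 11 + 12 + 10 + 13 + 18 + 3 + 10 + 13) / 17 = 197 / 17 = 11.5882
LCL = c̄ − 3√c̄ = 11.5882 − 3 × 3.4041 = 1.3758

1.376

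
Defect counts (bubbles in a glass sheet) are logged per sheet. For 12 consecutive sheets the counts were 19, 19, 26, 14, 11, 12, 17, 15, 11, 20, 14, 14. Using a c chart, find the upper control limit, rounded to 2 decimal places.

c̄ = (19 + 19 + 26 + 14 + 11 + 12 + 17 + 15 + 11 + 20 + 14 + 14) / 12 = 192 / 12 = 16.0000
UCL = c̄ + 3√c̄ = 16.0000 + 3 × √16.0000 = 16.0000 + 3 × 4.0000 = 28.0000

28.00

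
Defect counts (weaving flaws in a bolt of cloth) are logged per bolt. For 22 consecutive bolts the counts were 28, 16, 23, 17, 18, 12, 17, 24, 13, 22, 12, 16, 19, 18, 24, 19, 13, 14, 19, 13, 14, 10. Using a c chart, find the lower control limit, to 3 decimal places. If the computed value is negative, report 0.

4.834

c̄ = (28 + 16 + 23 + 17 + 18 + 12 + 17 + 24 + 13 + 22 + 12 + 16 + 19 + 18 + 24 + 19 + 13 + 14 + 19 + 13 + 14 + 10) / 22 = 381 / 22 = 17.3182
LCL = c̄ − 3√c̄ = 17.3182 − 3 × 4.1615 = 4.8336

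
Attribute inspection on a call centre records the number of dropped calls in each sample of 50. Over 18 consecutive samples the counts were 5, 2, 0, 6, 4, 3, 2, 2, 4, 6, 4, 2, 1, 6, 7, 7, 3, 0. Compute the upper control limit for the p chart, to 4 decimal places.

0.1802

p̄ = Σdᵢ / (k·n) = 64 / (18 × 50) = 0.07111
UCL = p̄ + 3·√(p̄(1−p̄)/n) = 0.07111 + 3 × √(0.07111×0.92889/50) = 0.07111 + 3 × 0.03635 = 0.18015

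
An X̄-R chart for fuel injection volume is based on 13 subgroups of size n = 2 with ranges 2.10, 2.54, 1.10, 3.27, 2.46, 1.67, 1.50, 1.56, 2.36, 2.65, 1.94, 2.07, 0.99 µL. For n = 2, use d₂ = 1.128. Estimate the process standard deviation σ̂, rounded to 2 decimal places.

R̄ = (2.10 + 2.54 + 1.10 + 3.27 + 2.46 + 1.67 + 1.50 + 1.56 + 2.36 + 2.65 + 1.94 + 2.07 + 0.99) / 13 = 2.0162
σ̂ = R̄ / d₂ = 2.0162 / 1.128 = 1.7874

1.79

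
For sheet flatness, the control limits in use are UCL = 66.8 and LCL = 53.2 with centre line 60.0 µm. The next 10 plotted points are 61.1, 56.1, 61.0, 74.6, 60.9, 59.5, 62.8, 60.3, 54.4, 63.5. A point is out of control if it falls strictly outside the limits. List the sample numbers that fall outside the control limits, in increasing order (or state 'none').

4

Compare each point to [53.2, 66.8]: sample 4 = 74.6 > UCL.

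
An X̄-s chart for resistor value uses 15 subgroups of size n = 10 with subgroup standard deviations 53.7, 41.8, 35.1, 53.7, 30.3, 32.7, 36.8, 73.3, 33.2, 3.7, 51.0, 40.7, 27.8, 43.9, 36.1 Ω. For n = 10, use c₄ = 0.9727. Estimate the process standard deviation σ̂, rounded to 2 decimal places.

s̄ = (53.7 + 41.8 + 35.1 + 53.7 + 30.3 + 32.7 + 36.8 + 73.3 + 33.2 + 3.7 + 51.0 + 40.7 + 27.8 + 43.9 + 36.1) / 15 = 39.5867
σ̂ = s̄ / c₄ = 39.5867 / 0.9727 = 40.6977

40.70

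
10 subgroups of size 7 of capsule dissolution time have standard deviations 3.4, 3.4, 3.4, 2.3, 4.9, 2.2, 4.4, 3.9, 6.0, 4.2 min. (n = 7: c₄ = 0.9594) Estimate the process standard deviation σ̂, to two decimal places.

3.97

s̄ = (3.4 + 3.4 + 3.4 + 2.3 + 4.9 + 2.2 + 4.4 + 3.9 + 6.0 + 4.2) / 10 = 3.8100
σ̂ = s̄ / c₄ = 3.8100 / 0.9594 = 3.9712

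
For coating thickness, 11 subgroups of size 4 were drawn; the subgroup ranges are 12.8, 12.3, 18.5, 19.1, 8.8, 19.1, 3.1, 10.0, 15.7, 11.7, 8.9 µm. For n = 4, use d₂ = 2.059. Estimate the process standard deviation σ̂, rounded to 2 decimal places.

6.18

R̄ = (12.8 + 12.3 + 18.5 + 19.1 + 8.8 + 19.1 + 3.1 + 10.0 + 15.7 + 11.7 + 8.9) / 11 = 12.7273
σ̂ = R̄ / d₂ = 12.7273 / 2.059 = 6.1813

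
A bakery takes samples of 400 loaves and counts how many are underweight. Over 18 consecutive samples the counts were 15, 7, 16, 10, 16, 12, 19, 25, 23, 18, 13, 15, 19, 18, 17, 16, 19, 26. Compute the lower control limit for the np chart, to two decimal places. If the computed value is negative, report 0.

4.82

p̄ = Σdᵢ / (k·n) = 304 / (18 × 400) = 0.04222
LCL = np̄ − 3·√(np̄(1−p̄)) = 16.8889 − 3 × 4.0219 = 4.8231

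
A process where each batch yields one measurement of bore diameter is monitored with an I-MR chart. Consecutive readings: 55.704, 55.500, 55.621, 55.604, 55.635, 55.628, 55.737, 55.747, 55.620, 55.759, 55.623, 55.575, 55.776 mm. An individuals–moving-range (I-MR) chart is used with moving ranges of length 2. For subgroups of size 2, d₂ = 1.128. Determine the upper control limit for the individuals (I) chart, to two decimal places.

55.91

X̄ = (55.704 + 55.500 + 55.621 + 55.604 + 55.635 + 55.628 + 55.737 + 55.747 + 55.620 + 55.759 + 55.623 + 55.575 + 55.776) / 13 = 55.6561
Moving ranges: 0.204, 0.121, 0.017, 0.031, 0.007, 0.109, 0.010, 0.127, 0.139, 0.136, 0.048, 0.201; M̄R̄ = 1.1500 / 12 = 0.0958
UCL = X̄ + 3·M̄R̄/d₂ = 55.6561 + 3 × 0.0958 / 1.128 = 55.9110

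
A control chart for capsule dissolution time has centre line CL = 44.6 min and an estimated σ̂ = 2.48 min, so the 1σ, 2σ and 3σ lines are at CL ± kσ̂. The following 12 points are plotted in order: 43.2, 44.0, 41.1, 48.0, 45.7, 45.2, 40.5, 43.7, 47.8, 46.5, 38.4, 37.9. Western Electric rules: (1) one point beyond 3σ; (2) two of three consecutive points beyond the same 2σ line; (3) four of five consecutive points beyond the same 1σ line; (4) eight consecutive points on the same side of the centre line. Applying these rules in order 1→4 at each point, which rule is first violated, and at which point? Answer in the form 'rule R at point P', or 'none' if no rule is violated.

Zone of each point (C = within 1σ̂, B = 1σ̂–2σ̂, A = 2σ̂–3σ̂, * = beyond 3σ̂; sign = side of CL): 1:-C, 2:-C, 3:-B, 4:+B, 5:+C, 6:+C, 7:-B, 8:-C, 9:+B, 10:+C, 11:-A, 12:-A
Rule 2 (two of three consecutive points beyond the same 2σ limit) is satisfied at point 12.

rule 2 at point 12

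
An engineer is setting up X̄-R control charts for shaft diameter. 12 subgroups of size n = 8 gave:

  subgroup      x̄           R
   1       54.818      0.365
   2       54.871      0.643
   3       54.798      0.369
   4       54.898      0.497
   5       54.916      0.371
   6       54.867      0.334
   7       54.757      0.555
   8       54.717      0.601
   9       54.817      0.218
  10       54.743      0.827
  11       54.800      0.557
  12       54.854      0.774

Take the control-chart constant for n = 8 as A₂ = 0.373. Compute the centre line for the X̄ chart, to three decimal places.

54.821

X̄̄ = (54.818 + 54.871 + 54.798 + 54.898 + 54.916 + 54.867 + 54.757 + 54.717 + 54.817 + 54.743 + 54.800 + 54.854) / 12 = 657.8560 / 12 = 54.8213
CL = X̄̄ = 54.8213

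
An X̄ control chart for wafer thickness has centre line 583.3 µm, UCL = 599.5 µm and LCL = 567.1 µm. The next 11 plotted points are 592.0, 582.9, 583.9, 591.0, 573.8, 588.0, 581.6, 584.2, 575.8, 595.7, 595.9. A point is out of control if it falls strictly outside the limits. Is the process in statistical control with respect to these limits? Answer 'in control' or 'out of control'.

All 11 points lie within [567.1, 599.5].

in control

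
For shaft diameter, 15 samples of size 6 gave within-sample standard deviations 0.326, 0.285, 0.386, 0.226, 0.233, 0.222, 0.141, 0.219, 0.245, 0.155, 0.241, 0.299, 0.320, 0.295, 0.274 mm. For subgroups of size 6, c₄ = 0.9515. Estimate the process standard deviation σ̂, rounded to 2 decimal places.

0.27

s̄ = (0.326 + 0.285 + 0.386 + 0.226 + 0.233 + 0.222 + 0.141 + 0.219 + 0.245 + 0.155 + 0.241 + 0.299 + 0.320 + 0.295 + 0.274) / 15 = 0.2578
σ̂ = s̄ / c₄ = 0.2578 / 0.9515 = 0.2709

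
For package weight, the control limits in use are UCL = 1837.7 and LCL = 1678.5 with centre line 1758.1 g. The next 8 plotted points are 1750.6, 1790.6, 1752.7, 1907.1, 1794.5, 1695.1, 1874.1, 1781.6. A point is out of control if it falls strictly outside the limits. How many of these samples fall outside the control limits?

2

Compare each point to [1678.5, 1837.7]: sample 4 = 1907.1 > UCL; sample 7 = 1874.1 > UCL.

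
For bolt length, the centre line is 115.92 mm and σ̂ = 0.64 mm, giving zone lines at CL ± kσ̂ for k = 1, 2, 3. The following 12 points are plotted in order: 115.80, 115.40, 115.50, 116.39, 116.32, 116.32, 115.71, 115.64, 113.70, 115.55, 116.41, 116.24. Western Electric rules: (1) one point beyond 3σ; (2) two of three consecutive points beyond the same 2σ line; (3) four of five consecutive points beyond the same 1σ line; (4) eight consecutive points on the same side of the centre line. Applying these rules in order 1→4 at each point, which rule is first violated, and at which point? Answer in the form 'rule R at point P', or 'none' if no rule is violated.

Zone of each point (C = within 1σ̂, B = 1σ̂–2σ̂, A = 2σ̂–3σ̂, * = beyond 3σ̂; sign = side of CL): 1:-C, 2:-C, 3:-C, 4:+C, 5:+C, 6:+C, 7:-C, 8:-C, 9:-*, 10:-C, 11:+C, 12:+C
Rule 1 (one point beyond the 3σ limits) is satisfied at point 9.

rule 1 at point 9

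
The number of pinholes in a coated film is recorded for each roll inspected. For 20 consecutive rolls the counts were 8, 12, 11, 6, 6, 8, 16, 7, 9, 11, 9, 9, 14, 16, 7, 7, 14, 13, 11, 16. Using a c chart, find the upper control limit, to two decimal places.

20.22

c̄ = (8 + 12 + 11 + 6 + 6 + 8 + 16 + 7 + 9 + 11 + 9 + 9 + 14 + 16 + 7 + 7 + 14 + 13 + 11 + 16) / 20 = 210 / 20 = 10.5000
UCL = c̄ + 3√c̄ = 10.5000 + 3 × √10.5000 = 10.5000 + 3 × 3.2404 = 20.2211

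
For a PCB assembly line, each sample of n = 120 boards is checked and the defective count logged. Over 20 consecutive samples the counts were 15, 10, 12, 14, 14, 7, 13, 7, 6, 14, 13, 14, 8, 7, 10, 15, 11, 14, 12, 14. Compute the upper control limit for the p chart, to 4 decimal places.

0.1764

p̄ = Σdᵢ / (k·n) = 230 / (20 × 120) = 0.09583
UCL = p̄ + 3·√(p̄(1−p̄)/n) = 0.09583 + 3 × √(0.09583×0.90417/120) = 0.09583 + 3 × 0.02687 = 0.17645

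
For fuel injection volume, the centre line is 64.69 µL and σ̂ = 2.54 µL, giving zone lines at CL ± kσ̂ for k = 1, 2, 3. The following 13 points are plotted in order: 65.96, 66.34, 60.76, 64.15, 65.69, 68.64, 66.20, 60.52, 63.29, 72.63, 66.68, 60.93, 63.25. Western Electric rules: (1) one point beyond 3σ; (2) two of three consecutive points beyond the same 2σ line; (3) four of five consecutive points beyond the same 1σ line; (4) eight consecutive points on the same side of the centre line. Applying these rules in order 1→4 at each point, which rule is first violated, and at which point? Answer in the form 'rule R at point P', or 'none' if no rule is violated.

Zone of each point (C = within 1σ̂, B = 1σ̂–2σ̂, A = 2σ̂–3σ̂, * = beyond 3σ̂; sign = side of CL): 1:+C, 2:+C, 3:-B, 4:-C, 5:+C, 6:+B, 7:+C, 8:-B, 9:-C, 10:+*, 11:+C, 12:-B, 13:-C
Rule 1 (one point beyond the 3σ limits) is satisfied at point 10.

rule 1 at point 10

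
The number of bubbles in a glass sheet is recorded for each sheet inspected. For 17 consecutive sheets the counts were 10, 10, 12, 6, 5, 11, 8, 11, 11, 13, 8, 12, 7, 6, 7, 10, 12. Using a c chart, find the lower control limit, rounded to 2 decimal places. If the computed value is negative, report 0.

0.18

c̄ = (10 + 10 + 12 + 6 + 5 + 11 + 8 + 11 + 11 + 13 + 8 + 12 + 7 + 6 + 7 + 10 + 12) / 17 = 159 / 17 = 9.3529
LCL = c̄ − 3√c̄ = 9.3529 − 3 × 3.0583 = 0.1782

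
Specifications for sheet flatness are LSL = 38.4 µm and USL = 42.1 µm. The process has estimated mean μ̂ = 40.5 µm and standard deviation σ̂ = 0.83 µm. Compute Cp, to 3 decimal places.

Cp = (USL − LSL) / (6σ̂) = (42.1 − 38.4) / (6 × 0.83) = 3.7000 / 4.9800 = 0.7430

0.743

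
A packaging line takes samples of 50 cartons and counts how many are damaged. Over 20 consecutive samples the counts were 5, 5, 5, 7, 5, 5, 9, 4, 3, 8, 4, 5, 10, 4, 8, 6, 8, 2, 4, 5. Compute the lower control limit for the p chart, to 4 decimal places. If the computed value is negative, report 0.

p̄ = Σdᵢ / (k·n) = 112 / (20 × 50) = 0.11200
LCL = p̄ − 3·√(p̄(1−p̄)/n) = 0.11200 − 3 × 0.04460 = -0.02180 → 0 (negative, so LCL = 0)

0.0000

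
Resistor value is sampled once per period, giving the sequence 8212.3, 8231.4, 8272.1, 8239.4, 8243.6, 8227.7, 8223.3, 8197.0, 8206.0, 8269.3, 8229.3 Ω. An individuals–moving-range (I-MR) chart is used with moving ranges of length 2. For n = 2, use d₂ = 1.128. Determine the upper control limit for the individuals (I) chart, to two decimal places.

8299.92

X̄ = (8212.3 + 8231.4 + 8272.1 + 8239.4 + 8243.6 + 8227.7 + 8223.3 + 8197.0 + 8206.0 + 8269.3 + 8229.3) / 11 = 8231.9455
Moving ranges: 19.1, 40.7, 32.7, 4.2, 15.9, 4.4, 26.3, 9.0, 63.3, 40.0; M̄R̄ = 255.6000 / 10 = 25.5600
UCL = X̄ + 3·M̄R̄/d₂ = 8231.9455 + 3 × 25.5600 / 1.128 = 8299.9242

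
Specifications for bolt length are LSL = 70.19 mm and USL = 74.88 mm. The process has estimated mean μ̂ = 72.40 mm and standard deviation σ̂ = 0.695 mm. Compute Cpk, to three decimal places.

Cpu = (USL − μ̂) / (3σ̂) = (74.88 − 72.40) / (3 × 0.695) = 1.1894; Cpl = (μ̂ − LSL) / (3σ̂) = (72.40 − 70.19) / (3 × 0.695) = 1.0600; Cpk = min(Cpu, Cpl) = 1.0600

1.060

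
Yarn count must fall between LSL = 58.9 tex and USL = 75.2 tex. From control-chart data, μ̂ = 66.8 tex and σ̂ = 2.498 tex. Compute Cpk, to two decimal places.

1.05

Cpu = (USL − μ̂) / (3σ̂) = (75.2 − 66.8) / (3 × 2.498) = 1.1209; Cpl = (μ̂ − LSL) / (3σ̂) = (66.8 − 58.9) / (3 × 2.498) = 1.0542; Cpk = min(Cpu, Cpl) = 1.0542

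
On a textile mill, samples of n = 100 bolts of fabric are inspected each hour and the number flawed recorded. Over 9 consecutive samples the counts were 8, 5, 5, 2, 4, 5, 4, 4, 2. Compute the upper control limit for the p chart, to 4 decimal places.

0.1044

p̄ = Σdᵢ / (k·n) = 39 / (9 × 100) = 0.04333
UCL = p̄ + 3·√(p̄(1−p̄)/n) = 0.04333 + 3 × √(0.04333×0.95667/100) = 0.04333 + 3 × 0.02036 = 0.10442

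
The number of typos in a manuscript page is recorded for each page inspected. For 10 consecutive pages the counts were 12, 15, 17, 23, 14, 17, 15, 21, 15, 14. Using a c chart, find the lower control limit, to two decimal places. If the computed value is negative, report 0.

4.19

c̄ = (12 + 15 + 17 + 23 + 14 + 17 + 15 + 21 + 15 + 14) / 10 = 163 / 10 = 16.3000
LCL = c̄ − 3√c̄ = 16.3000 − 3 × 4.0373 = 4.1880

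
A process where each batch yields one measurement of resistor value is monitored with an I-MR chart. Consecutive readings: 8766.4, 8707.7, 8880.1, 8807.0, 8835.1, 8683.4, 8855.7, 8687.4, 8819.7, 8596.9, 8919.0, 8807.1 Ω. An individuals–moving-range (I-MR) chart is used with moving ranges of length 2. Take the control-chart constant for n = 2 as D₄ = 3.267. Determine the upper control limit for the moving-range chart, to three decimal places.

479.269

Moving ranges: 58.7, 172.4, 73.1, 28.1, 151.7, 172.3, 168.3, 132.3, 222.8, 322.1, 111.9; M̄R̄ = 1613.7000 / 11 = 146.7000
UCL_MR = D₄·M̄R̄ = 3.267 × 146.7000 = 479.2689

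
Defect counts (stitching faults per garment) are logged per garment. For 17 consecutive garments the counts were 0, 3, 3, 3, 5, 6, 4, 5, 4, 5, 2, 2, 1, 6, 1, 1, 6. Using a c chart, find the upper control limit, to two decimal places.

c̄ = (0 + 3 + 3 + 3 + 5 + 6 + 4 + 5 + 4 + 5 + 2 + 2 + 1 + 6 + 1 + 1 + 6) / 17 = 57 / 17 = 3.3529
UCL = c̄ + 3√c̄ = 3.3529 + 3 × √3.3529 = 3.3529 + 3 × 1.8311 = 8.8463

8.85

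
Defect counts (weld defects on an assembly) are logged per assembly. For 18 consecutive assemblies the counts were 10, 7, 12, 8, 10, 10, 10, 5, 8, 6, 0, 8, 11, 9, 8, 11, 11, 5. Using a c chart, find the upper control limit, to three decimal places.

c̄ = (10 + 7 + 12 + 8 + 10 + 10 + 10 + 5 + 8 + 6 + 0 + 8 + 11 + 9 + 8 + 11 + 11 + 5) / 18 = 149 / 18 = 8.2778
UCL = c̄ + 3√c̄ = 8.2778 + 3 × √8.2778 = 8.2778 + 3 × 2.8771 = 16.9091

16.909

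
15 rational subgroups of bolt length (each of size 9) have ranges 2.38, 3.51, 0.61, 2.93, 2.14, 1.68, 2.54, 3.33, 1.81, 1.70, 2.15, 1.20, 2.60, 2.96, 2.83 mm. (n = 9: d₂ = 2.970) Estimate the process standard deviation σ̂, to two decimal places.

R̄ = (2.38 + 3.51 + 0.61 + 2.93 + 2.14 + 1.68 + 2.54 + 3.33 + 1.81 + 1.70 + 2.15 + 1.20 + 2.60 + 2.96 + 2.83) / 15 = 2.2913
σ̂ = R̄ / d₂ = 2.2913 / 2.970 = 0.7715

0.77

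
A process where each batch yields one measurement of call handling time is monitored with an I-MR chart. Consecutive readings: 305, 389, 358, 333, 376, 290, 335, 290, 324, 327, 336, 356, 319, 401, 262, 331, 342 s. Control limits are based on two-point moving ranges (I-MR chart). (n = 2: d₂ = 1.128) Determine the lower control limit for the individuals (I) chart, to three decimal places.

206.936

X̄ = (305 + 389 + 358 + 333 + 376 + 290 + 335 + 290 + 324 + 327 + 336 + 356 + 319 + 401 + 262 + 331 + 342) / 17 = 333.7647
Moving ranges: 84, 31, 25, 43, 86, 45, 45, 34, 3, 9, 20, 37, 82, 139, 69, 11; M̄R̄ = 763.0000 / 16 = 47.6875
LCL = X̄ − 3·M̄R̄/d₂ = 333.7647 − 3 × 47.6875 / 1.128 = 206.9362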